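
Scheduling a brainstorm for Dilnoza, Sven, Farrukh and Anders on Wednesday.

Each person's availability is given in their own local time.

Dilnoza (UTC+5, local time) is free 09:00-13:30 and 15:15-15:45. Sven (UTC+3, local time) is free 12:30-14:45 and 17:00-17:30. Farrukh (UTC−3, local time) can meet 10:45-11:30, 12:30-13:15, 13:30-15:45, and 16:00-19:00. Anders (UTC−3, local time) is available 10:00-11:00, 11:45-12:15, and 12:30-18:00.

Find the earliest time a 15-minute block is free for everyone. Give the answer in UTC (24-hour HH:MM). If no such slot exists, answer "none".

Dilnoza → UTC: 04:00–08:30, 10:15–10:45.
Sven → UTC: 09:30–11:45, 14:00–14:30.
Farrukh → UTC: 13:45–14:30, 15:30–16:15, 16:30–18:45, 19:00–22:00.
Anders → UTC: 13:00–14:00, 14:45–15:15, 15:30–21:00.
Dilnoza ∩ Sven: 10:15–10:45.
Dilnoza ∩ Sven ∩ Farrukh: (none).
Dilnoza ∩ Sven ∩ Farrukh ∩ Anders: (none).
Windows ≥ 15 min: (none).

none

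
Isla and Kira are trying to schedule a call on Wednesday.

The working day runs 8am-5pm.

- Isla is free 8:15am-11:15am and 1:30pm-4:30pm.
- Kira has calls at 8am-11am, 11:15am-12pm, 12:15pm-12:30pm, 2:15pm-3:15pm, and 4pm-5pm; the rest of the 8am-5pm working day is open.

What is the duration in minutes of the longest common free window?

Kira free within 08:00–17:00: 11:00–11:15, 12:00–12:15, 12:30–14:15, 15:15–16:00.
Isla ∩ Kira: 11:00–11:15, 13:30–14:15, 15:15–16:00.
Common window lengths: 15, 45, 45 min; longest is 45.

45 minutes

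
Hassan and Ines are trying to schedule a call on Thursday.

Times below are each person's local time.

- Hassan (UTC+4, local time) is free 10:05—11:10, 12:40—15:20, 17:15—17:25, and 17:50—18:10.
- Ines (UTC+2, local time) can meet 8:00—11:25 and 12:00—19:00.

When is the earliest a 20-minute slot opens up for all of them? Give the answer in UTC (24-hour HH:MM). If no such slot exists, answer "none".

06:05

Hassan → UTC: 06:05–07:10, 08:40–11:20, 13:15–13:25, 13:50–14:10.
Ines → UTC: 06:00–09:25, 10:00–17:00.
Hassan ∩ Ines: 06:05–07:10, 08:40–09:25, 10:00–11:20, 13:15–13:25, 13:50–14:10.
Windows ≥ 20 min: 06:05–07:10, 08:40–09:25, 10:00–11:20, 13:50–14:10.
Earliest such window starts at 06:05.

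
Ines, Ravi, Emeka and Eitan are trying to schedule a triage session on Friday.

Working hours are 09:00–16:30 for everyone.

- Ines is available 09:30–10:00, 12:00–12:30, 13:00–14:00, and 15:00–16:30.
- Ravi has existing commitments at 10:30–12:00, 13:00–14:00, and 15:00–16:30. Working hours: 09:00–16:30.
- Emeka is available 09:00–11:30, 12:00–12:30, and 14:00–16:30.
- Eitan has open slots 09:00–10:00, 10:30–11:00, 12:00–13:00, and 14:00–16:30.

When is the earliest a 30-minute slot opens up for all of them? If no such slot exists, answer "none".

Ravi free within 09:00–16:30: 09:00–10:30, 12:00–13:00, 14:00–15:00.
Ines ∩ Ravi: 09:30–10:00, 12:00–12:30.
Ines ∩ Ravi ∩ Emeka: 09:30–10:00, 12:00–12:30.
Ines ∩ Ravi ∩ Emeka ∩ Eitan: 09:30–10:00, 12:00–12:30.
Windows ≥ 30 min: 09:30–10:00, 12:00–12:30.
Earliest such window starts at 09:30.

09:30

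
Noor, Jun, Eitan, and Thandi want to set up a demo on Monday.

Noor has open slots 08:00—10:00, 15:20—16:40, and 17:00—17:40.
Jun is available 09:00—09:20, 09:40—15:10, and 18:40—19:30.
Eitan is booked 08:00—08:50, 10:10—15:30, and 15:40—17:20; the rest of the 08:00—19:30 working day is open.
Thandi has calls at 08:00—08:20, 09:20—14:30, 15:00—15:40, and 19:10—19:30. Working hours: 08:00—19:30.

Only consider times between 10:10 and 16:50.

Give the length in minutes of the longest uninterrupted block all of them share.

0 minutes

Eitan free within 08:00–19:30: 08:50–10:10, 15:30–15:40, 17:20–19:30.
Thandi free within 08:00–19:30: 08:20–09:20, 14:30–15:00, 15:40–19:10.
Noor ∩ Jun: 09:00–09:20, 09:40–10:00.
Noor ∩ Jun ∩ Eitan: 09:00–09:20, 09:40–10:00.
Noor ∩ Jun ∩ Eitan ∩ Thandi: 09:00–09:20.
Restricted to 10:10–16:50: (none).
No common window.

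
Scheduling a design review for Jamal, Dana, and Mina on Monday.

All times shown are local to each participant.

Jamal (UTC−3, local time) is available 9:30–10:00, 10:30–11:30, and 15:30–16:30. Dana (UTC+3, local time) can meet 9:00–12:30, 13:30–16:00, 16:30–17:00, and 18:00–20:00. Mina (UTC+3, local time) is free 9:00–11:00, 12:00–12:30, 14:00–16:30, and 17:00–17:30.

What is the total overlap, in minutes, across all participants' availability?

Jamal → UTC: 12:30–13:00, 13:30–14:30, 18:30–19:30.
Dana → UTC: 06:00–09:30, 10:30–13:00, 13:30–14:00, 15:00–17:00.
Mina → UTC: 06:00–08:00, 09:00–09:30, 11:00–13:30, 14:00–14:30.
Jamal ∩ Dana: 12:30–13:00, 13:30–14:00.
Jamal ∩ Dana ∩ Mina: 12:30–13:00.
Total common minutes: 30.

30 minutes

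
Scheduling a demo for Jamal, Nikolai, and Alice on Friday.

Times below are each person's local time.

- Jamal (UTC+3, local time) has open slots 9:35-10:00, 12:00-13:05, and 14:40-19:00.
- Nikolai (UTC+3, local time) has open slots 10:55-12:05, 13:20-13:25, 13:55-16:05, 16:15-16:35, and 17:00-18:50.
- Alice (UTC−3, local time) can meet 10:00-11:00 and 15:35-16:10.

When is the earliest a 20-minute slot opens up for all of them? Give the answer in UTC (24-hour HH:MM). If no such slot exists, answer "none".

Jamal → UTC: 06:35–07:00, 09:00–10:05, 11:40–16:00.
Nikolai → UTC: 07:55–09:05, 10:20–10:25, 10:55–13:05, 13:15–13:35, 14:00–15:50.
Alice → UTC: 13:00–14:00, 18:35–19:10.
Jamal ∩ Nikolai: 09:00–09:05, 11:40–13:05, 13:15–13:35, 14:00–15:50.
Jamal ∩ Nikolai ∩ Alice: 13:00–13:05, 13:15–13:35.
Windows ≥ 20 min: 13:15–13:35.
Earliest such window starts at 13:15.

13:15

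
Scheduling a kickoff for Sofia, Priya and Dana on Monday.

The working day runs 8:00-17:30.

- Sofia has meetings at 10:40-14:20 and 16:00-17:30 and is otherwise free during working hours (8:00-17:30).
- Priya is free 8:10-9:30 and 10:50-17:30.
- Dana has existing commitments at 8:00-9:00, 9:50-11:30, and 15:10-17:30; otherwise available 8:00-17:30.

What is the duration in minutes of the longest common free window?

Sofia free within 08:00–17:30: 08:00–10:40, 14:20–16:00.
Dana free within 08:00–17:30: 09:00–09:50, 11:30–15:10.
Sofia ∩ Priya: 08:10–09:30, 14:20–16:00.
Sofia ∩ Priya ∩ Dana: 09:00–09:30, 14:20–15:10.
Common window lengths: 30, 50 min; longest is 50.

50 minutes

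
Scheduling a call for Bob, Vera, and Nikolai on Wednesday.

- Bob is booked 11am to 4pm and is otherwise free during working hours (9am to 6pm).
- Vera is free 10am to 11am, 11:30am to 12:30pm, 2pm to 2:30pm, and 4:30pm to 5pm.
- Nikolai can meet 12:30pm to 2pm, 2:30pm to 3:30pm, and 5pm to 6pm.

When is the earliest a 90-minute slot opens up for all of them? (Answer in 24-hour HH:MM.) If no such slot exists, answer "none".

Bob free within 09:00–18:00: 09:00–11:00, 16:00–18:00.
Bob ∩ Vera: 10:00–11:00, 16:30–17:00.
Bob ∩ Vera ∩ Nikolai: (none).
Windows ≥ 90 min: (none).

none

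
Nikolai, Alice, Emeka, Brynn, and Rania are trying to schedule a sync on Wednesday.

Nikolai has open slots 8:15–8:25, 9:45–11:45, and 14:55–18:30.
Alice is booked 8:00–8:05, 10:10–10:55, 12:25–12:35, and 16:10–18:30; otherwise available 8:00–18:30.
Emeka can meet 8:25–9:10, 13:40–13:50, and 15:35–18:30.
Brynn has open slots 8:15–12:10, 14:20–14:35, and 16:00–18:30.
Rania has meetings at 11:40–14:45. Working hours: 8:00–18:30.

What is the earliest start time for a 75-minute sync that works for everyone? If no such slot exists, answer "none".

Alice free within 08:00–18:30: 08:05–10:10, 10:55–12:25, 12:35–16:10.
Rania free within 08:00–18:30: 08:00–11:40, 14:45–18:30.
Nikolai ∩ Alice: 08:15–08:25, 09:45–10:10, 10:55–11:45, 14:55–16:10.
Nikolai ∩ Alice ∩ Emeka: 15:35–16:10.
Nikolai ∩ Alice ∩ Emeka ∩ Brynn: 16:00–16:10.
Nikolai ∩ Alice ∩ Emeka ∩ Brynn ∩ Rania: 16:00–16:10.
Windows ≥ 75 min: (none).

none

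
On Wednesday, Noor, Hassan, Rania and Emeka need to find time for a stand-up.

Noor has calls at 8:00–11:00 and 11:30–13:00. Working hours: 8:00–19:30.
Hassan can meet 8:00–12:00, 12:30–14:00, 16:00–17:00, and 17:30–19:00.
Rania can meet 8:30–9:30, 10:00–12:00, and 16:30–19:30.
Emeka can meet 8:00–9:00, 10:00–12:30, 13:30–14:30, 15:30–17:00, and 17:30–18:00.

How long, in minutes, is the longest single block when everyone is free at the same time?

30 minutes

Noor free within 08:00–19:30: 11:00–11:30, 13:00–19:30.
Noor ∩ Hassan: 11:00–11:30, 13:00–14:00, 16:00–17:00, 17:30–19:00.
Noor ∩ Hassan ∩ Rania: 11:00–11:30, 16:30–17:00, 17:30–19:00.
Noor ∩ Hassan ∩ Rania ∩ Emeka: 11:00–11:30, 16:30–17:00, 17:30–18:00.
Common window lengths: 30, 30, 30 min; longest is 30.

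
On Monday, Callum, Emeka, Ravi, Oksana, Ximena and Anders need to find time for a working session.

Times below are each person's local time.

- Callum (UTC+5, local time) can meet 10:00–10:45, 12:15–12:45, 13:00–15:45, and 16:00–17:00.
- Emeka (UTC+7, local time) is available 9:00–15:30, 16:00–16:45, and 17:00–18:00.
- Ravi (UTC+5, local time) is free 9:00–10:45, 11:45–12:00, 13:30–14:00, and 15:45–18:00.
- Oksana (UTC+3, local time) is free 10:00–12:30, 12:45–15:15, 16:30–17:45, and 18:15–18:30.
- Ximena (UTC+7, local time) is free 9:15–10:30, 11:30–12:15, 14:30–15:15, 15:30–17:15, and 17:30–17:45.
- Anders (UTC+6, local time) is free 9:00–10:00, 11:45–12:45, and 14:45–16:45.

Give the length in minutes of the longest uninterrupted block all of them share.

Callum → UTC: 05:00–05:45, 07:15–07:45, 08:00–10:45, 11:00–12:00.
Emeka → UTC: 02:00–08:30, 09:00–09:45, 10:00–11:00.
Ravi → UTC: 04:00–05:45, 06:45–07:00, 08:30–09:00, 10:45–13:00.
Oksana → UTC: 07:00–09:30, 09:45–12:15, 13:30–14:45, 15:15–15:30.
Ximena → UTC: 02:15–03:30, 04:30–05:15, 07:30–08:15, 08:30–10:15, 10:30–10:45.
Anders → UTC: 03:00–04:00, 05:45–06:45, 08:45–10:45.
Callum ∩ Emeka: 05:00–05:45, 07:15–07:45, 08:00–08:30, 09:00–09:45, 10:00–10:45.
Callum ∩ Emeka ∩ Ravi: 05:00–05:45.
Callum ∩ Emeka ∩ Ravi ∩ Oksana: (none).
Callum ∩ Emeka ∩ Ravi ∩ Oksana ∩ Ximena: (none).
Callum ∩ Emeka ∩ Ravi ∩ Oksana ∩ Ximena ∩ Anders: (none).
No common window.

0 minutes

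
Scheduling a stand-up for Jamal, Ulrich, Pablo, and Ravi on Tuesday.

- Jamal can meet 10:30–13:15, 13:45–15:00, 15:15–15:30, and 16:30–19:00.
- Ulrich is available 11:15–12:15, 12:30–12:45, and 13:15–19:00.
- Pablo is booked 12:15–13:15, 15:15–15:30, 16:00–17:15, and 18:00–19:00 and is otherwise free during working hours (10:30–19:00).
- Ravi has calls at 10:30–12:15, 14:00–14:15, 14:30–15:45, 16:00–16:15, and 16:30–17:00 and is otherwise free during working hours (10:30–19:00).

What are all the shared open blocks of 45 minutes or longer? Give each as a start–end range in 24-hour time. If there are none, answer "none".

Pablo free within 10:30–19:00: 10:30–12:15, 13:15–15:15, 15:30–16:00, 17:15–18:00.
Ravi free within 10:30–19:00: 12:15–14:00, 14:15–14:30, 15:45–16:00, 16:15–16:30, 17:00–19:00.
Jamal ∩ Ulrich: 11:15–12:15, 12:30–12:45, 13:45–15:00, 15:15–15:30, 16:30–19:00.
Jamal ∩ Ulrich ∩ Pablo: 11:15–12:15, 13:45–15:00, 17:15–18:00.
Jamal ∩ Ulrich ∩ Pablo ∩ Ravi: 13:45–14:00, 14:15–14:30, 17:15–18:00.
Windows ≥ 45 min: 17:15–18:00.

17:15–18:00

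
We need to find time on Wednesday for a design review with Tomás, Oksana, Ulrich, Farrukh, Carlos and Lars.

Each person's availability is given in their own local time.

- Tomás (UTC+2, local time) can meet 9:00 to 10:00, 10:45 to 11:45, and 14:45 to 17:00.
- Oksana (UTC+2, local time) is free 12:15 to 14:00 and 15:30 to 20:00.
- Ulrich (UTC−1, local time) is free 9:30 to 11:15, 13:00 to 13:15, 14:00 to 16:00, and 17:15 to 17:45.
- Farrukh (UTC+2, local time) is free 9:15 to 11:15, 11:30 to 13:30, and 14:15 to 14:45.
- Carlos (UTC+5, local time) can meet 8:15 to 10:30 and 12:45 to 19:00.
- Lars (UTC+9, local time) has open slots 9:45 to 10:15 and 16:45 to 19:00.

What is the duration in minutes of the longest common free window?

Tomás → UTC: 07:00–08:00, 08:45–09:45, 12:45–15:00.
Oksana → UTC: 10:15–12:00, 13:30–18:00.
Ulrich → UTC: 10:30–12:15, 14:00–14:15, 15:00–17:00, 18:15–18:45.
Farrukh → UTC: 07:15–09:15, 09:30–11:30, 12:15–12:45.
Carlos → UTC: 03:15–05:30, 07:45–14:00.
Lars → UTC: 00:45–01:15, 07:45–10:00.
Tomás ∩ Oksana: 13:30–15:00.
Tomás ∩ Oksana ∩ Ulrich: 14:00–14:15.
Tomás ∩ Oksana ∩ Ulrich ∩ Farrukh: (none).
Tomás ∩ Oksana ∩ Ulrich ∩ Farrukh ∩ Carlos: (none).
Tomás ∩ Oksana ∩ Ulrich ∩ Farrukh ∩ Carlos ∩ Lars: (none).
No common window.

0 minutes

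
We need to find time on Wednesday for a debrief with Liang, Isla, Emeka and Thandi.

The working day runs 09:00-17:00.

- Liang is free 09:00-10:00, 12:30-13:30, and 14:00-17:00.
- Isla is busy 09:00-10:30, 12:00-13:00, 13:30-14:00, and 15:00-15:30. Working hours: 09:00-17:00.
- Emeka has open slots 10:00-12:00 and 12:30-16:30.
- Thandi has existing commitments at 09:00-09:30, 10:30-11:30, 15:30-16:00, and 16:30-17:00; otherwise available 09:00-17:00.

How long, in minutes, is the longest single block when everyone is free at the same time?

Isla free within 09:00–17:00: 10:30–12:00, 13:00–13:30, 14:00–15:00, 15:30–17:00.
Thandi free within 09:00–17:00: 09:30–10:30, 11:30–15:30, 16:00–16:30.
Liang ∩ Isla: 13:00–13:30, 14:00–15:00, 15:30–17:00.
Liang ∩ Isla ∩ Emeka: 13:00–13:30, 14:00–15:00, 15:30–16:30.
Liang ∩ Isla ∩ Emeka ∩ Thandi: 13:00–13:30, 14:00–15:00, 16:00–16:30.
Common window lengths: 30, 60, 30 min; longest is 60.

60 minutes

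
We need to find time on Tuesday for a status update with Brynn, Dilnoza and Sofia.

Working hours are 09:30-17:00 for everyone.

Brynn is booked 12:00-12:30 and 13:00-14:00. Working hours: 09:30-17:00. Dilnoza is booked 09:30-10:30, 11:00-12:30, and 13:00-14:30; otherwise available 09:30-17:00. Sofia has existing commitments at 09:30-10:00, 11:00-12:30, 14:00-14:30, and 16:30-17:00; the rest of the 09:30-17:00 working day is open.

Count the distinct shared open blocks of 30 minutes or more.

Brynn free within 09:30–17:00: 09:30–12:00, 12:30–13:00, 14:00–17:00.
Dilnoza free within 09:30–17:00: 10:30–11:00, 12:30–13:00, 14:30–17:00.
Sofia free within 09:30–17:00: 10:00–11:00, 12:30–14:00, 14:30–16:30.
Brynn ∩ Dilnoza: 10:30–11:00, 12:30–13:00, 14:30–17:00.
Brynn ∩ Dilnoza ∩ Sofia: 10:30–11:00, 12:30–13:00, 14:30–16:30.
Windows ≥ 30 min: 10:30–11:00, 12:30–13:00, 14:30–16:30.
That's 3 windows.

3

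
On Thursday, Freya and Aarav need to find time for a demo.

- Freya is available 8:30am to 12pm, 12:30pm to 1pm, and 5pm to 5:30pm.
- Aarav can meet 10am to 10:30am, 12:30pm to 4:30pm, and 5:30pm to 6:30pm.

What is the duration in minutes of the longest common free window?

30 minutes

Freya ∩ Aarav: 10:00–10:30, 12:30–13:00.
Common window lengths: 30, 30 min; longest is 30.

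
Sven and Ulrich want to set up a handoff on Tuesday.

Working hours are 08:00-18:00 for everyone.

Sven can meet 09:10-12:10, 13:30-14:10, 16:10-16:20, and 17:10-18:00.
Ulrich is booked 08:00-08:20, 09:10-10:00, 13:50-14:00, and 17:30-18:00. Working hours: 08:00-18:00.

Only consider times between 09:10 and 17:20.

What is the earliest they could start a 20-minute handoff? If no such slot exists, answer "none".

Ulrich free within 08:00–18:00: 08:20–09:10, 10:00–13:50, 14:00–17:30.
Sven ∩ Ulrich: 10:00–12:10, 13:30–13:50, 14:00–14:10, 16:10–16:20, 17:10–17:30.
Restricted to 09:10–17:20: 10:00–12:10, 13:30–13:50, 14:00–14:10, 16:10–16:20, 17:10–17:20.
Windows ≥ 20 min: 10:00–12:10, 13:30–13:50.
Earliest such window starts at 10:00.

10:00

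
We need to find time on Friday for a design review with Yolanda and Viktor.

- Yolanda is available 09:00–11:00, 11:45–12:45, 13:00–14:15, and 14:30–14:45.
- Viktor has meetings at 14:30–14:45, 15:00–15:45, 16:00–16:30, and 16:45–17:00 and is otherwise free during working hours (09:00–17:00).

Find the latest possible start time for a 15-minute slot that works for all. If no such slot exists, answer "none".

14:00

Viktor free within 09:00–17:00: 09:00–14:30, 14:45–15:00, 15:45–16:00, 16:30–16:45.
Yolanda ∩ Viktor: 09:00–11:00, 11:45–12:45, 13:00–14:15.
Windows ≥ 15 min: 09:00–11:00, 11:45–12:45, 13:00–14:15.
Latest start in the last window 13:00–14:15 is 14:15 − 15 min = 14:00.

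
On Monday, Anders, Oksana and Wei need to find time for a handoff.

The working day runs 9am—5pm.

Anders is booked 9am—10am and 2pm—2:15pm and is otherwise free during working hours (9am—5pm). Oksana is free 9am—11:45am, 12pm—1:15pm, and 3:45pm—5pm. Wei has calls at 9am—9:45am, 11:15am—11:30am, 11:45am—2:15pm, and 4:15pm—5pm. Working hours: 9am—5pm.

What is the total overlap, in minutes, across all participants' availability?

Anders free within 09:00–17:00: 10:00–14:00, 14:15–17:00.
Wei free within 09:00–17:00: 09:45–11:15, 11:30–11:45, 14:15–16:15.
Anders ∩ Oksana: 10:00–11:45, 12:00–13:15, 15:45–17:00.
Anders ∩ Oksana ∩ Wei: 10:00–11:15, 11:30–11:45, 15:45–16:15.
Total common minutes: 75 + 15 + 30 = 120.

120 minutes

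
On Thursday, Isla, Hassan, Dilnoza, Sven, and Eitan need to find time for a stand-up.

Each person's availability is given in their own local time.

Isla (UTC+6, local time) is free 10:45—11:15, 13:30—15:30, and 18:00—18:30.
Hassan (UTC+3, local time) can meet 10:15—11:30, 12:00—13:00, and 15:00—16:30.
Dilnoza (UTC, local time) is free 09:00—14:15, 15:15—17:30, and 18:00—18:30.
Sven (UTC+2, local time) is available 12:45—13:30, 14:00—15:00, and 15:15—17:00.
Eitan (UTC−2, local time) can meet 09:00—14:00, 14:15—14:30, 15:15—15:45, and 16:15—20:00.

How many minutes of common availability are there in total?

Isla → UTC: 04:45–05:15, 07:30–09:30, 12:00–12:30.
Hassan → UTC: 07:15–08:30, 09:00–10:00, 12:00–13:30.
Dilnoza → UTC: 09:00–14:15, 15:15–17:30, 18:00–18:30.
Sven → UTC: 10:45–11:30, 12:00–13:00, 13:15–15:00.
Eitan → UTC: 11:00–16:00, 16:15–16:30, 17:15–17:45, 18:15–22:00.
Isla ∩ Hassan: 07:30–08:30, 09:00–09:30, 12:00–12:30.
Isla ∩ Hassan ∩ Dilnoza: 09:00–09:30, 12:00–12:30.
Isla ∩ Hassan ∩ Dilnoza ∩ Sven: 12:00–12:30.
Isla ∩ Hassan ∩ Dilnoza ∩ Sven ∩ Eitan: 12:00–12:30.
Total common minutes: 30.

30 minutes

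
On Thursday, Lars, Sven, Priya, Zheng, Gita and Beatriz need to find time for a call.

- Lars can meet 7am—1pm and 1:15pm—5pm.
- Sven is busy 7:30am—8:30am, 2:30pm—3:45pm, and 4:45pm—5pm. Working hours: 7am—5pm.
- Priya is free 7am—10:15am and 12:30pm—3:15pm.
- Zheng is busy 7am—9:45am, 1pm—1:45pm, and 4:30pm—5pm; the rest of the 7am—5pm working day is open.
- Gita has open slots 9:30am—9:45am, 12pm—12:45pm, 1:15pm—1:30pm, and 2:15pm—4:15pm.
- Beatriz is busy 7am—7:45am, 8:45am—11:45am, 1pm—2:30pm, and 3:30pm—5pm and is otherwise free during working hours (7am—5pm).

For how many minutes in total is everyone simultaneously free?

15 minutes

Sven free within 07:00–17:00: 07:00–07:30, 08:30–14:30, 15:45–16:45.
Zheng free within 07:00–17:00: 09:45–13:00, 13:45–16:30.
Beatriz free within 07:00–17:00: 07:45–08:45, 11:45–13:00, 14:30–15:30.
Lars ∩ Sven: 07:00–07:30, 08:30–13:00, 13:15–14:30, 15:45–16:45.
Lars ∩ Sven ∩ Priya: 07:00–07:30, 08:30–10:15, 12:30–13:00, 13:15–14:30.
Lars ∩ Sven ∩ Priya ∩ Zheng: 09:45–10:15, 12:30–13:00, 13:45–14:30.
Lars ∩ Sven ∩ Priya ∩ Zheng ∩ Gita: 12:30–12:45, 14:15–14:30.
Lars ∩ Sven ∩ Priya ∩ Zheng ∩ Gita ∩ Beatriz: 12:30–12:45.
Total common minutes: 15.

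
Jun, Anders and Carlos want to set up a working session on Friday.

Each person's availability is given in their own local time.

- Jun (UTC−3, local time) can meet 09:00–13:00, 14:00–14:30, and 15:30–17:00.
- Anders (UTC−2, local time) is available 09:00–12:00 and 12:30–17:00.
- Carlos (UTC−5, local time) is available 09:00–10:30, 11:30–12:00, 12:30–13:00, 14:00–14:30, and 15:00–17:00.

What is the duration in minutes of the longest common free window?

Jun → UTC: 12:00–16:00, 17:00–17:30, 18:30–20:00.
Anders → UTC: 11:00–14:00, 14:30–19:00.
Carlos → UTC: 14:00–15:30, 16:30–17:00, 17:30–18:00, 19:00–19:30, 20:00–22:00.
Jun ∩ Anders: 12:00–14:00, 14:30–16:00, 17:00–17:30, 18:30–19:00.
Jun ∩ Anders ∩ Carlos: 14:30–15:30.
Single common window of 60 minutes.

60 minutes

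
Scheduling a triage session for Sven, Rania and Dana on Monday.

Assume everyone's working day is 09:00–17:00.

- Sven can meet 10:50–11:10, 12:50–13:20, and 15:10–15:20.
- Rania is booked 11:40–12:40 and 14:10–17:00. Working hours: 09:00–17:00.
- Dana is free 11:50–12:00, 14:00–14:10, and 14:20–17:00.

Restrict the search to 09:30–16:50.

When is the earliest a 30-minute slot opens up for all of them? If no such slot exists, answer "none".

none

Rania free within 09:00–17:00: 09:00–11:40, 12:40–14:10.
Sven ∩ Rania: 10:50–11:10, 12:50–13:20.
Sven ∩ Rania ∩ Dana: (none).
Restricted to 09:30–16:50: (none).
Windows ≥ 30 min: (none).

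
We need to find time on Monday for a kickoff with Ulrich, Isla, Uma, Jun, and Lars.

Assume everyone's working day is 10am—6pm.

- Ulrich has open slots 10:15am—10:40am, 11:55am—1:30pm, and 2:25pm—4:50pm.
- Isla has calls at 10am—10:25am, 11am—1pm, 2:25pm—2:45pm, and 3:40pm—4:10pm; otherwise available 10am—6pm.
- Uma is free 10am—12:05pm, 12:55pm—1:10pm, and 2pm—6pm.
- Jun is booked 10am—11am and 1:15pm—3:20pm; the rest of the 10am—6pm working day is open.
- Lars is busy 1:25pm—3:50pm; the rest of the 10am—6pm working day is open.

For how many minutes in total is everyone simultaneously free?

50 minutes

Isla free within 10:00–18:00: 10:25–11:00, 13:00–14:25, 14:45–15:40, 16:10–18:00.
Jun free within 10:00–18:00: 11:00–13:15, 15:20–18:00.
Lars free within 10:00–18:00: 10:00–13:25, 15:50–18:00.
Ulrich ∩ Isla: 10:25–10:40, 13:00–13:30, 14:45–15:40, 16:10–16:50.
Ulrich ∩ Isla ∩ Uma: 10:25–10:40, 13:00–13:10, 14:45–15:40, 16:10–16:50.
Ulrich ∩ Isla ∩ Uma ∩ Jun: 13:00–13:10, 15:20–15:40, 16:10–16:50.
Ulrich ∩ Isla ∩ Uma ∩ Jun ∩ Lars: 13:00–13:10, 16:10–16:50.
Total common minutes: 10 + 40 = 50.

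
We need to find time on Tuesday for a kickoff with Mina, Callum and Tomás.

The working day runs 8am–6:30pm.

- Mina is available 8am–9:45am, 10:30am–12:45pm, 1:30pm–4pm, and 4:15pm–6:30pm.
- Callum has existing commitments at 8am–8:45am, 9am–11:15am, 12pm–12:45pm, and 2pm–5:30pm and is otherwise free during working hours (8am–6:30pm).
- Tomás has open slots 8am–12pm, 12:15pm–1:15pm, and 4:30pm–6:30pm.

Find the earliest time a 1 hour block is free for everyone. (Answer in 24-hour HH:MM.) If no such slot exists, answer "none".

Callum free within 08:00–18:30: 08:45–09:00, 11:15–12:00, 12:45–14:00, 17:30–18:30.
Mina ∩ Callum: 08:45–09:00, 11:15–12:00, 13:30–14:00, 17:30–18:30.
Mina ∩ Callum ∩ Tomás: 08:45–09:00, 11:15–12:00, 17:30–18:30.
Windows ≥ 60 min: 17:30–18:30.
Earliest such window starts at 17:30.

17:30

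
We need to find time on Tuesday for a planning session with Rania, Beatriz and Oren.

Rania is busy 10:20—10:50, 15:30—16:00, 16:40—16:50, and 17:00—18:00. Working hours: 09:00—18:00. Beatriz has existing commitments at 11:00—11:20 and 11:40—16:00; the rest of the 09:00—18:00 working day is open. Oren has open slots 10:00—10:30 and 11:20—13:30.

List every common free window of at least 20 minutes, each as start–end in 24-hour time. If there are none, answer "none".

10:00–10:20, 11:20–11:40

Rania free within 09:00–18:00: 09:00–10:20, 10:50–15:30, 16:00–16:40, 16:50–17:00.
Beatriz free within 09:00–18:00: 09:00–11:00, 11:20–11:40, 16:00–18:00.
Rania ∩ Beatriz: 09:00–10:20, 10:50–11:00, 11:20–11:40, 16:00–16:40, 16:50–17:00.
Rania ∩ Beatriz ∩ Oren: 10:00–10:20, 11:20–11:40.
Windows ≥ 20 min: 10:00–10:20, 11:20–11:40.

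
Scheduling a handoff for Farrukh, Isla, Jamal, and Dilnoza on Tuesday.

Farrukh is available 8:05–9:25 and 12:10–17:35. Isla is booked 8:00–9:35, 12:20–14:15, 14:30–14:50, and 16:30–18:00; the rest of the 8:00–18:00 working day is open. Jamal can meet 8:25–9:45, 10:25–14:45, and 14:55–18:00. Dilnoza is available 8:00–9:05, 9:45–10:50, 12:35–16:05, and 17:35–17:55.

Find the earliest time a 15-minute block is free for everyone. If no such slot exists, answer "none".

14:15

Isla free within 08:00–18:00: 09:35–12:20, 14:15–14:30, 14:50–16:30.
Farrukh ∩ Isla: 12:10–12:20, 14:15–14:30, 14:50–16:30.
Farrukh ∩ Isla ∩ Jamal: 12:10–12:20, 14:15–14:30, 14:55–16:30.
Farrukh ∩ Isla ∩ Jamal ∩ Dilnoza: 14:15–14:30, 14:55–16:05.
Windows ≥ 15 min: 14:15–14:30, 14:55–16:05.
Earliest such window starts at 14:15.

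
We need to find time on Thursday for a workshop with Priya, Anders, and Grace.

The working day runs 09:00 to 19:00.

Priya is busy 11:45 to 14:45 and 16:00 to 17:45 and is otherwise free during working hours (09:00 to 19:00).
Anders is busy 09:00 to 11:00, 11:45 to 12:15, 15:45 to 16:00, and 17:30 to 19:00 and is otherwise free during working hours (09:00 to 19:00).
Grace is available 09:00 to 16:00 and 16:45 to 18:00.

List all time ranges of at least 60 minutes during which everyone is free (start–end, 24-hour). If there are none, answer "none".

Priya free within 09:00–19:00: 09:00–11:45, 14:45–16:00, 17:45–19:00.
Anders free within 09:00–19:00: 11:00–11:45, 12:15–15:45, 16:00–17:30.
Priya ∩ Anders: 11:00–11:45, 14:45–15:45.
Priya ∩ Anders ∩ Grace: 11:00–11:45, 14:45–15:45.
Windows ≥ 60 min: 14:45–15:45.

14:45–15:45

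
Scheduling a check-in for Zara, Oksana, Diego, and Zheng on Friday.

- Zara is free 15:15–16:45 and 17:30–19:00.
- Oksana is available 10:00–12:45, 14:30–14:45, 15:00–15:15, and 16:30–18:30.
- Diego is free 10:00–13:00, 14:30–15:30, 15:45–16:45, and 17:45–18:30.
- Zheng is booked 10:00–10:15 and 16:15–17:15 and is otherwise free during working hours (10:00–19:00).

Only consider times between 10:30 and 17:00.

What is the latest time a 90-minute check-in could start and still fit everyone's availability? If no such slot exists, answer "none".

none

Zheng free within 10:00–19:00: 10:15–16:15, 17:15–19:00.
Zara ∩ Oksana: 16:30–16:45, 17:30–18:30.
Zara ∩ Oksana ∩ Diego: 16:30–16:45, 17:45–18:30.
Zara ∩ Oksana ∩ Diego ∩ Zheng: 17:45–18:30.
Restricted to 10:30–17:00: (none).
Windows ≥ 90 min: (none).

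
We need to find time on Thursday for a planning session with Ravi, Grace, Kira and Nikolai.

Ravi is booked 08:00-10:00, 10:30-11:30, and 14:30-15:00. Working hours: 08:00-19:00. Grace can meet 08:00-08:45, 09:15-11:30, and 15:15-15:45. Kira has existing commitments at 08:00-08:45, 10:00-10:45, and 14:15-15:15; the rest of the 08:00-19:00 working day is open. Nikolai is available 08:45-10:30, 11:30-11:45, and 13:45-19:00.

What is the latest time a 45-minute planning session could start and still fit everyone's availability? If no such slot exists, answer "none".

none

Ravi free within 08:00–19:00: 10:00–10:30, 11:30–14:30, 15:00–19:00.
Kira free within 08:00–19:00: 08:45–10:00, 10:45–14:15, 15:15–19:00.
Ravi ∩ Grace: 10:00–10:30, 15:15–15:45.
Ravi ∩ Grace ∩ Kira: 15:15–15:45.
Ravi ∩ Grace ∩ Kira ∩ Nikolai: 15:15–15:45.
Windows ≥ 45 min: (none).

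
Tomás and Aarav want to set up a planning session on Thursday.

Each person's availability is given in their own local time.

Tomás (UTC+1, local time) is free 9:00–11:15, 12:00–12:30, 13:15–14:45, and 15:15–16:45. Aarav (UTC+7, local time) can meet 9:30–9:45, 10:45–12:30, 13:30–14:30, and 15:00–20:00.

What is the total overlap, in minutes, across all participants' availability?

Tomás → UTC: 08:00–10:15, 11:00–11:30, 12:15–13:45, 14:15–15:45.
Aarav → UTC: 02:30–02:45, 03:45–05:30, 06:30–07:30, 08:00–13:00.
Tomás ∩ Aarav: 08:00–10:15, 11:00–11:30, 12:15–13:00.
Total common minutes: 135 + 30 + 45 = 210.

210 minutes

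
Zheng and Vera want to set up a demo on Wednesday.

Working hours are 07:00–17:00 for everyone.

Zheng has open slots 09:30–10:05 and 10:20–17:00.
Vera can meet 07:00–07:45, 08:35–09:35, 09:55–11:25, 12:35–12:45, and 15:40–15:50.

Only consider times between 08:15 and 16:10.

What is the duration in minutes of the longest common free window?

Zheng ∩ Vera: 09:30–09:35, 09:55–10:05, 10:20–11:25, 12:35–12:45, 15:40–15:50.
Restricted to 08:15–16:10: 09:30–09:35, 09:55–10:05, 10:20–11:25, 12:35–12:45, 15:40–15:50.
Common window lengths: 5, 10, 65, 10, 10 min; longest is 65.

65 minutes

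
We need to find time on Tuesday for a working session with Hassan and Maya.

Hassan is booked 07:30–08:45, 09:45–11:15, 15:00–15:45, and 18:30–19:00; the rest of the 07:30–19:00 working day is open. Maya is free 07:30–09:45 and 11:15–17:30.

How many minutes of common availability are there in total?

390 minutes

Hassan free within 07:30–19:00: 08:45–09:45, 11:15–15:00, 15:45–18:30.
Hassan ∩ Maya: 08:45–09:45, 11:15–15:00, 15:45–17:30.
Total common minutes: 60 + 225 + 105 = 390.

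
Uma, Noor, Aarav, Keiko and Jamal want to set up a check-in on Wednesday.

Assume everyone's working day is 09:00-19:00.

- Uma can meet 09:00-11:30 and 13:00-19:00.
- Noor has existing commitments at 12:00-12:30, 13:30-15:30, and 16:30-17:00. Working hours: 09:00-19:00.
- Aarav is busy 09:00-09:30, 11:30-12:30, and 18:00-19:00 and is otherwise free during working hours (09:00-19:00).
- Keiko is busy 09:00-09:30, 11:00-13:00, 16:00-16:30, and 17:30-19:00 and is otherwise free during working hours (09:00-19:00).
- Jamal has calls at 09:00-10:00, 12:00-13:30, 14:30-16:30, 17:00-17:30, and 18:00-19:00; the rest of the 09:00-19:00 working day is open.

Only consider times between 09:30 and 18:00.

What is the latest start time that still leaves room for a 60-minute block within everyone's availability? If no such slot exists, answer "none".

Noor free within 09:00–19:00: 09:00–12:00, 12:30–13:30, 15:30–16:30, 17:00–19:00.
Aarav free within 09:00–19:00: 09:30–11:30, 12:30–18:00.
Keiko free within 09:00–19:00: 09:30–11:00, 13:00–16:00, 16:30–17:30.
Jamal free within 09:00–19:00: 10:00–12:00, 13:30–14:30, 16:30–17:00, 17:30–18:00.
Uma ∩ Noor: 09:00–11:30, 13:00–13:30, 15:30–16:30, 17:00–19:00.
Uma ∩ Noor ∩ Aarav: 09:30–11:30, 13:00–13:30, 15:30–16:30, 17:00–18:00.
Uma ∩ Noor ∩ Aarav ∩ Keiko: 09:30–11:00, 13:00–13:30, 15:30–16:00, 17:00–17:30.
Uma ∩ Noor ∩ Aarav ∩ Keiko ∩ Jamal: 10:00–11:00.
Restricted to 09:30–18:00: 10:00–11:00.
Windows ≥ 60 min: 10:00–11:00.
Latest start in the last window 10:00–11:00 is 11:00 − 60 min = 10:00.

10:00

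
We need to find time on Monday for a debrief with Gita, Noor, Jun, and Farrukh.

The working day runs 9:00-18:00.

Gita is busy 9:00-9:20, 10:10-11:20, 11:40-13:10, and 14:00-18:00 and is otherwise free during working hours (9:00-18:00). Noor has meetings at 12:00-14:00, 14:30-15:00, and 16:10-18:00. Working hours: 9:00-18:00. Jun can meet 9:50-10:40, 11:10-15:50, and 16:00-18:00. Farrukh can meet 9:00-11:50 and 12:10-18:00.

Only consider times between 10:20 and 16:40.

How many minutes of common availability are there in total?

Gita free within 09:00–18:00: 09:20–10:10, 11:20–11:40, 13:10–14:00.
Noor free within 09:00–18:00: 09:00–12:00, 14:00–14:30, 15:00–16:10.
Gita ∩ Noor: 09:20–10:10, 11:20–11:40.
Gita ∩ Noor ∩ Jun: 09:50–10:10, 11:20–11:40.
Gita ∩ Noor ∩ Jun ∩ Farrukh: 09:50–10:10, 11:20–11:40.
Restricted to 10:20–16:40: 11:20–11:40.
Total common minutes: 20.

20 minutes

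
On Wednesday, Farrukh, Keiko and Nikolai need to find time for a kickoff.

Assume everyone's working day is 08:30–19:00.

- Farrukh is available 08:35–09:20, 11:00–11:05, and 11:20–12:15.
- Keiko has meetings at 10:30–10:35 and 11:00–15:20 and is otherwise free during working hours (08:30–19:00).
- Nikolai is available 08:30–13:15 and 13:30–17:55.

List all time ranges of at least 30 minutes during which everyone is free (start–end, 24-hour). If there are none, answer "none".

Keiko free within 08:30–19:00: 08:30–10:30, 10:35–11:00, 15:20–19:00.
Farrukh ∩ Keiko: 08:35–09:20.
Farrukh ∩ Keiko ∩ Nikolai: 08:35–09:20.
Windows ≥ 30 min: 08:35–09:20.

08:35–09:20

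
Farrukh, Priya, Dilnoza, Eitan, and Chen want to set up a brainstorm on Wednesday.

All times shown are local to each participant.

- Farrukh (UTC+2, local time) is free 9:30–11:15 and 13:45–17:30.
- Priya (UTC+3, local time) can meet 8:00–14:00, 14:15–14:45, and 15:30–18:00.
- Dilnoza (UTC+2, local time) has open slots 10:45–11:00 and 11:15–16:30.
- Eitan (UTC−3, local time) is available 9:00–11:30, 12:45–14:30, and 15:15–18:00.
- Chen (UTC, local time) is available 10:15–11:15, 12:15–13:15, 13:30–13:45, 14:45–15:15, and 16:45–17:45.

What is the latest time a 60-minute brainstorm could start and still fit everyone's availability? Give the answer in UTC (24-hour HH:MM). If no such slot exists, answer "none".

none

Farrukh → UTC: 07:30–09:15, 11:45–15:30.
Priya → UTC: 05:00–11:00, 11:15–11:45, 12:30–15:00.
Dilnoza → UTC: 08:45–09:00, 09:15–14:30.
Eitan → UTC: 12:00–14:30, 15:45–17:30, 18:15–21:00.
Chen → UTC: 10:15–11:15, 12:15–13:15, 13:30–13:45, 14:45–15:15, 16:45–17:45.
Farrukh ∩ Priya: 07:30–09:15, 12:30–15:00.
Farrukh ∩ Priya ∩ Dilnoza: 08:45–09:00, 12:30–14:30.
Farrukh ∩ Priya ∩ Dilnoza ∩ Eitan: 12:30–14:30.
Farrukh ∩ Priya ∩ Dilnoza ∩ Eitan ∩ Chen: 12:30–13:15, 13:30–13:45.
Windows ≥ 60 min: (none).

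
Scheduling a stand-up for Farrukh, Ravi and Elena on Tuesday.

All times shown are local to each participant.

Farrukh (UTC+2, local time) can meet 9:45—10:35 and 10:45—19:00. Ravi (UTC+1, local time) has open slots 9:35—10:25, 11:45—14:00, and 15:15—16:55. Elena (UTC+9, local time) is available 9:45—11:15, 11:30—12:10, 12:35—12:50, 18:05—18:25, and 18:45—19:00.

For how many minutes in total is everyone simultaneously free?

Farrukh → UTC: 07:45–08:35, 08:45–17:00.
Ravi → UTC: 08:35–09:25, 10:45–13:00, 14:15–15:55.
Elena → UTC: 00:45–02:15, 02:30–03:10, 03:35–03:50, 09:05–09:25, 09:45–10:00.
Farrukh ∩ Ravi: 08:45–09:25, 10:45–13:00, 14:15–15:55.
Farrukh ∩ Ravi ∩ Elena: 09:05–09:25.
Total common minutes: 20.

20 minutes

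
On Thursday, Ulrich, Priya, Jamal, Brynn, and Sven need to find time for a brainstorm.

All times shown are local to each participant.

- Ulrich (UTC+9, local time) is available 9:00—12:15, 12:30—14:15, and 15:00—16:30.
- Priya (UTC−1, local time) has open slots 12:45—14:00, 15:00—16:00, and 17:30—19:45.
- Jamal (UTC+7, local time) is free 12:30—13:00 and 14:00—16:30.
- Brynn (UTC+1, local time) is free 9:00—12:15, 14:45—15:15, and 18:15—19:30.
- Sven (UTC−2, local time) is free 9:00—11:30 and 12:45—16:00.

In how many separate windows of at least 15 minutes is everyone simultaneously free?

Ulrich → UTC: 00:00–03:15, 03:30–05:15, 06:00–07:30.
Priya → UTC: 13:45–15:00, 16:00–17:00, 18:30–20:45.
Jamal → UTC: 05:30–06:00, 07:00–09:30.
Brynn → UTC: 08:00–11:15, 13:45–14:15, 17:15–18:30.
Sven → UTC: 11:00–13:30, 14:45–18:00.
Ulrich ∩ Priya: (none).
Ulrich ∩ Priya ∩ Jamal: (none).
Ulrich ∩ Priya ∩ Jamal ∩ Brynn: (none).
Ulrich ∩ Priya ∩ Jamal ∩ Brynn ∩ Sven: (none).
Windows ≥ 15 min: (none).
That's 0 windows.

0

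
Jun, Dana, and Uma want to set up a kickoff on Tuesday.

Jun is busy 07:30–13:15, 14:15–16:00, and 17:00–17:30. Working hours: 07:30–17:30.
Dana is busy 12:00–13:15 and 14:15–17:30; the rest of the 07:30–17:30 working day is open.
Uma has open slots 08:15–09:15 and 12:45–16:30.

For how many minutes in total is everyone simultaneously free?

Jun free within 07:30–17:30: 13:15–14:15, 16:00–17:00.
Dana free within 07:30–17:30: 07:30–12:00, 13:15–14:15.
Jun ∩ Dana: 13:15–14:15.
Jun ∩ Dana ∩ Uma: 13:15–14:15.
Total common minutes: 60.

60 minutes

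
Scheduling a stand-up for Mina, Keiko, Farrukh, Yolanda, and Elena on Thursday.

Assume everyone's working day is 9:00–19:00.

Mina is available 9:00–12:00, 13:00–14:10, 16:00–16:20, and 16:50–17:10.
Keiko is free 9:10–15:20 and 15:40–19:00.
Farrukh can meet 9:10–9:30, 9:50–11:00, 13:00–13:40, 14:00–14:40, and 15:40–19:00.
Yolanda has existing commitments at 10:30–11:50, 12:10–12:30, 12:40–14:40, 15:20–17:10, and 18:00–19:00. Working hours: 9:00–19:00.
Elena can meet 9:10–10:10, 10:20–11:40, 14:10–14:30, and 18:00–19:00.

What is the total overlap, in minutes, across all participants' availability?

50 minutes

Yolanda free within 09:00–19:00: 09:00–10:30, 11:50–12:10, 12:30–12:40, 14:40–15:20, 17:10–18:00.
Mina ∩ Keiko: 09:10–12:00, 13:00–14:10, 16:00–16:20, 16:50–17:10.
Mina ∩ Keiko ∩ Farrukh: 09:10–09:30, 09:50–11:00, 13:00–13:40, 14:00–14:10, 16:00–16:20, 16:50–17:10.
Mina ∩ Keiko ∩ Farrukh ∩ Yolanda: 09:10–09:30, 09:50–10:30.
Mina ∩ Keiko ∩ Farrukh ∩ Yolanda ∩ Elena: 09:10–09:30, 09:50–10:10, 10:20–10:30.
Total common minutes: 20 + 20 + 10 = 50.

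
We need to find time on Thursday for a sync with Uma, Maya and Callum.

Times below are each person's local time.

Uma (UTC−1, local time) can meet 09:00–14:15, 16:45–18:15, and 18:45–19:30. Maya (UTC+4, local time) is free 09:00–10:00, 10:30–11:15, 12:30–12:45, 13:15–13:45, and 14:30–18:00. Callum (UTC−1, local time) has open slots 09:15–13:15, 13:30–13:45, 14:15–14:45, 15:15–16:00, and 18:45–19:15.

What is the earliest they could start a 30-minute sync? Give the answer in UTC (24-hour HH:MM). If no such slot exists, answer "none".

10:30

Uma → UTC: 10:00–15:15, 17:45–19:15, 19:45–20:30.
Maya → UTC: 05:00–06:00, 06:30–07:15, 08:30–08:45, 09:15–09:45, 10:30–14:00.
Callum → UTC: 10:15–14:15, 14:30–14:45, 15:15–15:45, 16:15–17:00, 19:45–20:15.
Uma ∩ Maya: 10:30–14:00.
Uma ∩ Maya ∩ Callum: 10:30–14:00.
Windows ≥ 30 min: 10:30–14:00.
Earliest such window starts at 10:30.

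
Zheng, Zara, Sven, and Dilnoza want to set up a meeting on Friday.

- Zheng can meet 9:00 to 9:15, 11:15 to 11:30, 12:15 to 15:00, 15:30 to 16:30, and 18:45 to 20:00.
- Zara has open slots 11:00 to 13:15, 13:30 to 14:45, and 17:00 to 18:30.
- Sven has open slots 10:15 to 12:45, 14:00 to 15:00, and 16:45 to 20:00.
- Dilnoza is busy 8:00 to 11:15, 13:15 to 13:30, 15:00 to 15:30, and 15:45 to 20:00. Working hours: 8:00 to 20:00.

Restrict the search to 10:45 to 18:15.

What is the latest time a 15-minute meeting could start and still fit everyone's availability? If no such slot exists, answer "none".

Dilnoza free within 08:00–20:00: 11:15–13:15, 13:30–15:00, 15:30–15:45.
Zheng ∩ Zara: 11:15–11:30, 12:15–13:15, 13:30–14:45.
Zheng ∩ Zara ∩ Sven: 11:15–11:30, 12:15–12:45, 14:00–14:45.
Zheng ∩ Zara ∩ Sven ∩ Dilnoza: 11:15–11:30, 12:15–12:45, 14:00–14:45.
Restricted to 10:45–18:15: 11:15–11:30, 12:15–12:45, 14:00–14:45.
Windows ≥ 15 min: 11:15–11:30, 12:15–12:45, 14:00–14:45.
Latest start in the last window 14:00–14:45 is 14:45 − 15 min = 14:30.

14:30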